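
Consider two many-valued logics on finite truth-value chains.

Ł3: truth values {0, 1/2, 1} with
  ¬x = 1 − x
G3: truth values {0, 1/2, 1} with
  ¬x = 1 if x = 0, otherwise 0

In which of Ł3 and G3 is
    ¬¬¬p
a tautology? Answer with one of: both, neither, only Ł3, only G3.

neither

In Ł3: at p = 1/2 the value is 1/2 — not a tautology.
In G3: at p = 1/2 the value is 0 — not a tautology.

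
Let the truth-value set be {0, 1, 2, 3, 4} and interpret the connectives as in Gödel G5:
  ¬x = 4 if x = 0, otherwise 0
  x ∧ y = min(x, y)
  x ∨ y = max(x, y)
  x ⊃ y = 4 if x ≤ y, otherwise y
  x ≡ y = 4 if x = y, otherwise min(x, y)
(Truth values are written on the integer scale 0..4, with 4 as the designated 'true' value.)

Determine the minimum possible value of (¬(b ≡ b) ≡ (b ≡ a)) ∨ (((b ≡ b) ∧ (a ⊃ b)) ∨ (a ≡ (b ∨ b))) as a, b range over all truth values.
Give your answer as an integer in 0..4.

Take a = 2, b = 1:
b ≡ b = 1 ≡ 1 = 4
¬(b ≡ b) = ¬4 = 0
b ≡ a = 1 ≡ 2 = 1
¬(b ≡ b) ≡ (b ≡ a) = 0 ≡ 1 = 0
b ≡ b = 1 ≡ 1 = 4
a ⊃ b = 2 ⊃ 1 = 1
(b ≡ b) ∧ (a ⊃ b) = 4 ∧ 1 = 1
b ∨ b = 1 ∨ 1 = 1
a ≡ (b ∨ b) = 2 ≡ 1 = 1
((b ≡ b) ∧ (a ⊃ b)) ∨ (a ≡ (b ∨ b)) = 1 ∨ 1 = 1
(¬(b ≡ b) ≡ (b ≡ a)) ∨ (((b ≡ b) ∧ (a ⊃ b)) ∨ (a ≡ (b ∨ b))) = 0 ∨ 1 = 1
No assignment yields a value below 1, so this is the minimum.

1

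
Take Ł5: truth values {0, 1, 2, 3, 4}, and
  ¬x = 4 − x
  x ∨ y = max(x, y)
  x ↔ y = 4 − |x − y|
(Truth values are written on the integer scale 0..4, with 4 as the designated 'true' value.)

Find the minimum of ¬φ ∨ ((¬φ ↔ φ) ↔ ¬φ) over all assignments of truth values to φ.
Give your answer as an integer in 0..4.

Take φ = 2:
¬φ = ¬2 = 2
¬φ = ¬2 = 2
¬φ ↔ φ = 2 ↔ 2 = 4
¬φ = ¬2 = 2
(¬φ ↔ φ) ↔ ¬φ = 4 ↔ 2 = 2
¬φ ∨ ((¬φ ↔ φ) ↔ ¬φ) = 2 ∨ 2 = 2
No assignment yields a value below 2, so this is the minimum.

2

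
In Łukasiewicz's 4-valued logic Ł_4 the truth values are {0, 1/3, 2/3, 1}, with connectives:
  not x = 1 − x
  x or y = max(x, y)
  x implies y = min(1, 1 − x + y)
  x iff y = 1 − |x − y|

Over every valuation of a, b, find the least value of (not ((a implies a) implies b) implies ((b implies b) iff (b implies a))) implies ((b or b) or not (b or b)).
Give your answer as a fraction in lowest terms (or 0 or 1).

2/3

Take a = 0, b = 1/3:
a implies a = 0 implies 0 = 1
(a implies a) implies b = 1 implies 1/3 = 1/3
not ((a implies a) implies b) = not 1/3 = 2/3
b implies b = 1/3 implies 1/3 = 1
b implies a = 1/3 implies 0 = 2/3
(b implies b) iff (b implies a) = 1 iff 2/3 = 2/3
not ((a implies a) implies b) implies ((b implies b) iff (b implies a)) = 2/3 implies 2/3 = 1
b or b = 1/3 or 1/3 = 1/3
b or b = 1/3 or 1/3 = 1/3
not (b or b) = not 1/3 = 2/3
(b or b) or not (b or b) = 1/3 or 2/3 = 2/3
(not ((a implies a) implies b) implies ((b implies b) iff (b implies a))) implies ((b or b) or not (b or b)) = 1 implies 2/3 = 2/3
No assignment yields a value below 2/3, so this is the minimum.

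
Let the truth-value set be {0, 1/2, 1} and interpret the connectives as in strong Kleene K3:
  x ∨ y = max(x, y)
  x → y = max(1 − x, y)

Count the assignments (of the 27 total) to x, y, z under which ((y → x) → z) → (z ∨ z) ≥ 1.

14

value 1: 14 assignments (counts)
value 1/2: 12 assignments
value 0: 1 assignment
So 14 of the 27 assignments meet the threshold.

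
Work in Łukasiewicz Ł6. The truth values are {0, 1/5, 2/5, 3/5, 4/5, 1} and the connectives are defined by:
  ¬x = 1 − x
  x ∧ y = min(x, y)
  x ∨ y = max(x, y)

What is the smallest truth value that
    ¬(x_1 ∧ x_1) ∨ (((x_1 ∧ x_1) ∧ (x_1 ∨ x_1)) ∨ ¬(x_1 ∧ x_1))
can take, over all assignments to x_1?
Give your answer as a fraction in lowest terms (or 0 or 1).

3/5

Take x_1 = 2/5:
x_1 ∧ x_1 = 2/5 ∧ 2/5 = 2/5
¬(x_1 ∧ x_1) = ¬2/5 = 3/5
x_1 ∧ x_1 = 2/5 ∧ 2/5 = 2/5
x_1 ∨ x_1 = 2/5 ∨ 2/5 = 2/5
(x_1 ∧ x_1) ∧ (x_1 ∨ x_1) = 2/5 ∧ 2/5 = 2/5
x_1 ∧ x_1 = 2/5 ∧ 2/5 = 2/5
¬(x_1 ∧ x_1) = ¬2/5 = 3/5
((x_1 ∧ x_1) ∧ (x_1 ∨ x_1)) ∨ ¬(x_1 ∧ x_1) = 2/5 ∨ 3/5 = 3/5
¬(x_1 ∧ x_1) ∨ (((x_1 ∧ x_1) ∧ (x_1 ∨ x_1)) ∨ ¬(x_1 ∧ x_1)) = 3/5 ∨ 3/5 = 3/5
No assignment yields a value below 3/5, so this is the minimum.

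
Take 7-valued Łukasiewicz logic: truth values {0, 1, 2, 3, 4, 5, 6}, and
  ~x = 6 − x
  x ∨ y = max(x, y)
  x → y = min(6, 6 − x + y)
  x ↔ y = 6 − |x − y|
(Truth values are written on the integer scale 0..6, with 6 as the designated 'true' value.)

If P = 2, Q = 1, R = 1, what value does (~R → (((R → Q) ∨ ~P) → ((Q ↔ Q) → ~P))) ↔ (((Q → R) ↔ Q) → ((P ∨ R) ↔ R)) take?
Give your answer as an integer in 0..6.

5

~R = ~1 = 5
R → Q = 1 → 1 = 6
~P = ~2 = 4
(R → Q) ∨ ~P = 6 ∨ 4 = 6
Q ↔ Q = 1 ↔ 1 = 6
~P = ~2 = 4
(Q ↔ Q) → ~P = 6 → 4 = 4
((R → Q) ∨ ~P) → ((Q ↔ Q) → ~P) = 6 → 4 = 4
~R → (((R → Q) ∨ ~P) → ((Q ↔ Q) → ~P)) = 5 → 4 = 5
Q → R = 1 → 1 = 6
(Q → R) ↔ Q = 6 ↔ 1 = 1
P ∨ R = 2 ∨ 1 = 2
(P ∨ R) ↔ R = 2 ↔ 1 = 5
((Q → R) ↔ Q) → ((P ∨ R) ↔ R) = 1 → 5 = 6
(~R → (((R → Q) ∨ ~P) → ((Q ↔ Q) → ~P))) ↔ (((Q → R) ↔ Q) → ((P ∨ R) ↔ R)) = 5 ↔ 6 = 5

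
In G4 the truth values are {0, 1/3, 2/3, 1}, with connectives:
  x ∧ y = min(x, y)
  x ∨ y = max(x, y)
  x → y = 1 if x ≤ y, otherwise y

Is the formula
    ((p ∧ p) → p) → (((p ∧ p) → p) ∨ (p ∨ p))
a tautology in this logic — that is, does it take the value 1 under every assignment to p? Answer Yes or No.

Yes

p = 0 ↦ 1
p = 1/3 ↦ 1
p = 2/3 ↦ 1
p = 1 ↦ 1
Every assignment gives a value ≥ 1.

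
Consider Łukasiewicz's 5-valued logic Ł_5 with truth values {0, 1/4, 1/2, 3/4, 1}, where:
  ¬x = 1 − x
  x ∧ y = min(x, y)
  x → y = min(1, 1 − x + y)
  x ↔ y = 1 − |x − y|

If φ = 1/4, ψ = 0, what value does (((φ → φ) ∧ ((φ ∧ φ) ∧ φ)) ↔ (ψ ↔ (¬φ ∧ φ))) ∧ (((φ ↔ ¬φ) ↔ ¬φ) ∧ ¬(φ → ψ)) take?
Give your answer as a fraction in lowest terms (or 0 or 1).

φ → φ = 1/4 → 1/4 = 1
φ ∧ φ = 1/4 ∧ 1/4 = 1/4
(φ ∧ φ) ∧ φ = 1/4 ∧ 1/4 = 1/4
(φ → φ) ∧ ((φ ∧ φ) ∧ φ) = 1 ∧ 1/4 = 1/4
¬φ = ¬1/4 = 3/4
¬φ ∧ φ = 3/4 ∧ 1/4 = 1/4
ψ ↔ (¬φ ∧ φ) = 0 ↔ 1/4 = 3/4
((φ → φ) ∧ ((φ ∧ φ) ∧ φ)) ↔ (ψ ↔ (¬φ ∧ φ)) = 1/4 ↔ 3/4 = 1/2
¬φ = ¬1/4 = 3/4
φ ↔ ¬φ = 1/4 ↔ 3/4 = 1/2
¬φ = ¬1/4 = 3/4
(φ ↔ ¬φ) ↔ ¬φ = 1/2 ↔ 3/4 = 3/4
φ → ψ = 1/4 → 0 = 3/4
¬(φ → ψ) = ¬3/4 = 1/4
((φ ↔ ¬φ) ↔ ¬φ) ∧ ¬(φ → ψ) = 3/4 ∧ 1/4 = 1/4
(((φ → φ) ∧ ((φ ∧ φ) ∧ φ)) ↔ (ψ ↔ (¬φ ∧ φ))) ∧ (((φ ↔ ¬φ) ↔ ¬φ) ∧ ¬(φ → ψ)) = 1/2 ∧ 1/4 = 1/4

1/4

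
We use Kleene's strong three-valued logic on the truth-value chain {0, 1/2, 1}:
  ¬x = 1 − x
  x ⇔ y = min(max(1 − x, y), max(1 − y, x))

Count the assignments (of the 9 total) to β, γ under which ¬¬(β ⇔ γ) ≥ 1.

β = 0, γ = 0 ↦ 1  ≥
β = 0, γ = 1/2 ↦ 1/2  <
β = 0, γ = 1 ↦ 0  <
β = 1/2, γ = 0 ↦ 1/2  <
β = 1/2, γ = 1/2 ↦ 1/2  <
β = 1/2, γ = 1 ↦ 1/2  <
β = 1, γ = 0 ↦ 0  <
β = 1, γ = 1/2 ↦ 1/2  <
β = 1, γ = 1 ↦ 1  ≥
So 2 of the 9 assignments meet the threshold.

2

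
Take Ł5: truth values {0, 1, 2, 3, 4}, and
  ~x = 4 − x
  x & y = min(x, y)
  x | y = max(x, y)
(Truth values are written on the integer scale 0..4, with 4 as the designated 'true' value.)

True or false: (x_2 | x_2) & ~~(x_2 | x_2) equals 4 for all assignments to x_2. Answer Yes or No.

No

Counterexample: take x_2 = 0.
x_2 | x_2 = 0 | 0 = 0
~(x_2 | x_2) = ~0 = 4
~~(x_2 | x_2) = ~4 = 0
(x_2 | x_2) & ~~(x_2 | x_2) = 0 & 0 = 0
This gives 0 ≠ 4.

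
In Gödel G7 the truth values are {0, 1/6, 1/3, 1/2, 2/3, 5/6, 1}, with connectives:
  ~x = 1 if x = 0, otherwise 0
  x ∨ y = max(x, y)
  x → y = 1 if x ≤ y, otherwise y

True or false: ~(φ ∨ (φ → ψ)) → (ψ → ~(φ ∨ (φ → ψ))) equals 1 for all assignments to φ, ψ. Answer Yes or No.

At φ = 1/3, ψ = 1/2, for instance:
φ → ψ = 1/3 → 1/2 = 1
φ ∨ (φ → ψ) = 1/3 ∨ 1 = 1
~(φ ∨ (φ → ψ)) = ~1 = 0
ψ → ~(φ ∨ (φ → ψ)) = 1/2 → 0 = 0
~(φ ∨ (φ → ψ)) → (ψ → ~(φ ∨ (φ → ψ))) = 0 → 0 = 1
and checking the remaining 48 assignments likewise gives ≥ 1 in every case.

Yes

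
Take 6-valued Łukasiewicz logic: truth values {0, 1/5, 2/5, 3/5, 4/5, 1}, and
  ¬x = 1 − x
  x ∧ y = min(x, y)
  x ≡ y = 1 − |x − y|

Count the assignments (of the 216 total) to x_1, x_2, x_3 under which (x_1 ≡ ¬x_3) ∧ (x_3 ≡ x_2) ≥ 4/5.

value 1: 6 assignments (counts)
value 4/5: 38 assignments (counts)
value 3/5: 56 assignments
value 2/5: 54 assignments
value 1/5: 40 assignments
value 0: 22 assignments
So 44 of the 216 assignments meet the threshold.

44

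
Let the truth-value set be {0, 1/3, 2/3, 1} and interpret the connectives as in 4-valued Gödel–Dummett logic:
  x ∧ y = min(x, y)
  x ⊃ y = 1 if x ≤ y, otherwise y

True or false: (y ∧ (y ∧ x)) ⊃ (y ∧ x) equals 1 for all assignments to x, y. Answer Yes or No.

x = 0, y = 0 ↦ 1
x = 0, y = 1/3 ↦ 1
x = 0, y = 2/3 ↦ 1
x = 0, y = 1 ↦ 1
x = 1/3, y = 0 ↦ 1
x = 1/3, y = 1/3 ↦ 1
x = 1/3, y = 2/3 ↦ 1
x = 1/3, y = 1 ↦ 1
x = 2/3, y = 0 ↦ 1
x = 2/3, y = 1/3 ↦ 1
x = 2/3, y = 2/3 ↦ 1
x = 2/3, y = 1 ↦ 1
x = 1, y = 0 ↦ 1
x = 1, y = 1/3 ↦ 1
x = 1, y = 2/3 ↦ 1
x = 1, y = 1 ↦ 1
Every assignment gives a value ≥ 1.

Yes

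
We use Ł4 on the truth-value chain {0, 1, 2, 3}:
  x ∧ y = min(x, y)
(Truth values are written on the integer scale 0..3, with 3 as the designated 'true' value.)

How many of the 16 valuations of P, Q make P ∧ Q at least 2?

4

P = 0, Q = 0 ↦ 0  <
P = 0, Q = 1 ↦ 0  <
P = 0, Q = 2 ↦ 0  <
P = 0, Q = 3 ↦ 0  <
P = 1, Q = 0 ↦ 0  <
P = 1, Q = 1 ↦ 1  <
P = 1, Q = 2 ↦ 1  <
P = 1, Q = 3 ↦ 1  <
P = 2, Q = 0 ↦ 0  <
P = 2, Q = 1 ↦ 1  <
P = 2, Q = 2 ↦ 2  ≥
P = 2, Q = 3 ↦ 2  ≥
P = 3, Q = 0 ↦ 0  <
P = 3, Q = 1 ↦ 1  <
P = 3, Q = 2 ↦ 2  ≥
P = 3, Q = 3 ↦ 3  ≥
So 4 of the 16 assignments meet the threshold.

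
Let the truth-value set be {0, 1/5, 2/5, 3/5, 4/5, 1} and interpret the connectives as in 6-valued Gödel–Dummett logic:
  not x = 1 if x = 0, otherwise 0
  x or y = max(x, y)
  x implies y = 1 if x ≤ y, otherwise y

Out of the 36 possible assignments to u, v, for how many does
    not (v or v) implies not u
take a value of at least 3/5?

value 1: 31 assignments (counts)
value 0: 5 assignments
So 31 of the 36 assignments meet the threshold.

31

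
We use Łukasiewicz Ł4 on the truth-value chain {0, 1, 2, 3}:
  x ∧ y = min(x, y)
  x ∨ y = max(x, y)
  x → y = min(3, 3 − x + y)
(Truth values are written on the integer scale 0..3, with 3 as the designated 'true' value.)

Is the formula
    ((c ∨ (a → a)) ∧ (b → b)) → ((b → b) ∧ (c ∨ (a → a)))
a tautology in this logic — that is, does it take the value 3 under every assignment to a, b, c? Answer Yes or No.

Yes

At a = 2, b = 3, c = 0, for instance:
a → a = 2 → 2 = 3
c ∨ (a → a) = 0 ∨ 3 = 3
b → b = 3 → 3 = 3
(c ∨ (a → a)) ∧ (b → b) = 3 ∧ 3 = 3
(b → b) ∧ (c ∨ (a → a)) = 3 ∧ 3 = 3
((c ∨ (a → a)) ∧ (b → b)) → ((b → b) ∧ (c ∨ (a → a))) = 3 → 3 = 3
and checking the remaining 63 assignments likewise gives ≥ 3 in every case.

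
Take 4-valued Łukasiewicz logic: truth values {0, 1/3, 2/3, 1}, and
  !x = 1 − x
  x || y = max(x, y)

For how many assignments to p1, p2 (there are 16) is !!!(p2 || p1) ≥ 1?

1

p1 = 0, p2 = 0 ↦ 1  ≥
p1 = 0, p2 = 1/3 ↦ 2/3  <
p1 = 0, p2 = 2/3 ↦ 1/3  <
p1 = 0, p2 = 1 ↦ 0  <
p1 = 1/3, p2 = 0 ↦ 2/3  <
p1 = 1/3, p2 = 1/3 ↦ 2/3  <
p1 = 1/3, p2 = 2/3 ↦ 1/3  <
p1 = 1/3, p2 = 1 ↦ 0  <
p1 = 2/3, p2 = 0 ↦ 1/3  <
p1 = 2/3, p2 = 1/3 ↦ 1/3  <
p1 = 2/3, p2 = 2/3 ↦ 1/3  <
p1 = 2/3, p2 = 1 ↦ 0  <
p1 = 1, p2 = 0 ↦ 0  <
p1 = 1, p2 = 1/3 ↦ 0  <
p1 = 1, p2 = 2/3 ↦ 0  <
p1 = 1, p2 = 1 ↦ 0  <
So 1 of the 16 assignments meets the threshold.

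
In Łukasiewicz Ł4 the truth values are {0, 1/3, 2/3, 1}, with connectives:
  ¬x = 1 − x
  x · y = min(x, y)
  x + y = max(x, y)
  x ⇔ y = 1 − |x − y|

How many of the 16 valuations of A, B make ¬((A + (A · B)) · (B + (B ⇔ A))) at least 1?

A = 0, B = 0 ↦ 1  ≥
A = 0, B = 1/3 ↦ 1  ≥
A = 0, B = 2/3 ↦ 1  ≥
A = 0, B = 1 ↦ 1  ≥
A = 1/3, B = 0 ↦ 2/3  <
A = 1/3, B = 1/3 ↦ 2/3  <
A = 1/3, B = 2/3 ↦ 2/3  <
A = 1/3, B = 1 ↦ 2/3  <
A = 2/3, B = 0 ↦ 2/3  <
A = 2/3, B = 1/3 ↦ 1/3  <
A = 2/3, B = 2/3 ↦ 1/3  <
A = 2/3, B = 1 ↦ 1/3  <
A = 1, B = 0 ↦ 1  ≥
A = 1, B = 1/3 ↦ 2/3  <
A = 1, B = 2/3 ↦ 1/3  <
A = 1, B = 1 ↦ 0  <
So 5 of the 16 assignments meet the threshold.

5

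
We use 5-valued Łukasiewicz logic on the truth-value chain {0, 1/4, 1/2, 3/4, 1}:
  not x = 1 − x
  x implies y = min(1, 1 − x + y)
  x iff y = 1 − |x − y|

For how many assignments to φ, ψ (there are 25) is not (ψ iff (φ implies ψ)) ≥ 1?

1

value 1: 1 assignment (counts)
value 3/4: 3 assignments
value 1/2: 5 assignments
value 1/4: 7 assignments
value 0: 9 assignments
So 1 of the 25 assignments meets the threshold.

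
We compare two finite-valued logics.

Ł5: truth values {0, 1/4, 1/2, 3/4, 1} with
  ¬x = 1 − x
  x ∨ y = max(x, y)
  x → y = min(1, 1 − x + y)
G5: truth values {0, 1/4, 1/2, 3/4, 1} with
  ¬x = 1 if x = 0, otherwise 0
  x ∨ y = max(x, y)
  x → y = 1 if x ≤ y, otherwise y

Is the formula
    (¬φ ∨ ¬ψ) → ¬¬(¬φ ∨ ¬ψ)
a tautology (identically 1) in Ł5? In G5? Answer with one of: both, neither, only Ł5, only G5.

both

In Ł5: every assignment gives 1 — tautology.
In G5: every assignment gives 1 — tautology.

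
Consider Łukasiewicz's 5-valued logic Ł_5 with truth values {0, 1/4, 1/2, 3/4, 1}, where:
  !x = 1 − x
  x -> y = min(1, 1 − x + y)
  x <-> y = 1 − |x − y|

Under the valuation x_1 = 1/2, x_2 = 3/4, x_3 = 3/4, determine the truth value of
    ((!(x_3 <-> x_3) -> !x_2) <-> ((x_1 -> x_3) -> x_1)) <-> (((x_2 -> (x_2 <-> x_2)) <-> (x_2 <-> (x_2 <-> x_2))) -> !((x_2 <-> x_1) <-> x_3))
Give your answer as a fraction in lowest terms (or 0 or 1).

x_3 <-> x_3 = 3/4 <-> 3/4 = 1
!(x_3 <-> x_3) = !1 = 0
!x_2 = !3/4 = 1/4
!(x_3 <-> x_3) -> !x_2 = 0 -> 1/4 = 1
x_1 -> x_3 = 1/2 -> 3/4 = 1
(x_1 -> x_3) -> x_1 = 1 -> 1/2 = 1/2
(!(x_3 <-> x_3) -> !x_2) <-> ((x_1 -> x_3) -> x_1) = 1 <-> 1/2 = 1/2
x_2 <-> x_2 = 3/4 <-> 3/4 = 1
x_2 -> (x_2 <-> x_2) = 3/4 -> 1 = 1
x_2 <-> x_2 = 3/4 <-> 3/4 = 1
x_2 <-> (x_2 <-> x_2) = 3/4 <-> 1 = 3/4
(x_2 -> (x_2 <-> x_2)) <-> (x_2 <-> (x_2 <-> x_2)) = 1 <-> 3/4 = 3/4
x_2 <-> x_1 = 3/4 <-> 1/2 = 3/4
(x_2 <-> x_1) <-> x_3 = 3/4 <-> 3/4 = 1
!((x_2 <-> x_1) <-> x_3) = !1 = 0
((x_2 -> (x_2 <-> x_2)) <-> (x_2 <-> (x_2 <-> x_2))) -> !((x_2 <-> x_1) <-> x_3) = 3/4 -> 0 = 1/4
((!(x_3 <-> x_3) -> !x_2) <-> ((x_1 -> x_3) -> x_1)) <-> (((x_2 -> (x_2 <-> x_2)) <-> (x_2 <-> (x_2 <-> x_2))) -> !((x_2 <-> x_1) <-> x_3)) = 1/2 <-> 1/4 = 3/4

3/4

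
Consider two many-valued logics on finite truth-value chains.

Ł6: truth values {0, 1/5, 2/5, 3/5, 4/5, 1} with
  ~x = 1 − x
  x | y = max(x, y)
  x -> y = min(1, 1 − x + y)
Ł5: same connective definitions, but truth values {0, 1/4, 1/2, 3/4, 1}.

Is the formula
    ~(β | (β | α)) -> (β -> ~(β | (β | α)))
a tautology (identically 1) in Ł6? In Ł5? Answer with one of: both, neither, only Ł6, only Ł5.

both

In Ł6: every assignment gives 1 — tautology.
In Ł5: every assignment gives 1 — tautology.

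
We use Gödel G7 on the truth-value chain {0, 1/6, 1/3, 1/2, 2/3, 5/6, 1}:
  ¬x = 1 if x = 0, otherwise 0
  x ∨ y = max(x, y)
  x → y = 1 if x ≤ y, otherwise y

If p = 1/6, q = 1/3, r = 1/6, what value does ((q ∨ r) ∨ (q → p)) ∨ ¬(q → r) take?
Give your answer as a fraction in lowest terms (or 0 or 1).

q ∨ r = 1/3 ∨ 1/6 = 1/3
q → p = 1/3 → 1/6 = 1/6
(q ∨ r) ∨ (q → p) = 1/3 ∨ 1/6 = 1/3
q → r = 1/3 → 1/6 = 1/6
¬(q → r) = ¬1/6 = 0
((q ∨ r) ∨ (q → p)) ∨ ¬(q → r) = 1/3 ∨ 0 = 1/3

1/3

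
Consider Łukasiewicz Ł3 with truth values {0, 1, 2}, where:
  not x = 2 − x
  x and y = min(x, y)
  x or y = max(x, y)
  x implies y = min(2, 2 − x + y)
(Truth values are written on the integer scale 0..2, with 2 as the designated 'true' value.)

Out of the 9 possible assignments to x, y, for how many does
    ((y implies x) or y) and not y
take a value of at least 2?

3

x = 0, y = 0 ↦ 2  ≥
x = 0, y = 1 ↦ 1  <
x = 0, y = 2 ↦ 0  <
x = 1, y = 0 ↦ 2  ≥
x = 1, y = 1 ↦ 1  <
x = 1, y = 2 ↦ 0  <
x = 2, y = 0 ↦ 2  ≥
x = 2, y = 1 ↦ 1  <
x = 2, y = 2 ↦ 0  <
So 3 of the 9 assignments meet the threshold.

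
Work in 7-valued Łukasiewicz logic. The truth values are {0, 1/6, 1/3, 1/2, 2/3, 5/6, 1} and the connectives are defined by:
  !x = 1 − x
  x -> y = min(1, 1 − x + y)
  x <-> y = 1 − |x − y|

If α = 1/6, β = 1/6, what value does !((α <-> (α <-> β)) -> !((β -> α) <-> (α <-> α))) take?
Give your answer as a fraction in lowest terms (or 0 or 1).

α <-> β = 1/6 <-> 1/6 = 1
α <-> (α <-> β) = 1/6 <-> 1 = 1/6
β -> α = 1/6 -> 1/6 = 1
α <-> α = 1/6 <-> 1/6 = 1
(β -> α) <-> (α <-> α) = 1 <-> 1 = 1
!((β -> α) <-> (α <-> α)) = !1 = 0
(α <-> (α <-> β)) -> !((β -> α) <-> (α <-> α)) = 1/6 -> 0 = 5/6
!((α <-> (α <-> β)) -> !((β -> α) <-> (α <-> α))) = !5/6 = 1/6

1/6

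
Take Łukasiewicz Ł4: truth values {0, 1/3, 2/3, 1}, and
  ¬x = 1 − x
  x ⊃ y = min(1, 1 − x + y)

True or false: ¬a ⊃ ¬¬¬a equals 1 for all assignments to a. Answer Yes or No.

a = 0 ↦ 1
a = 1/3 ↦ 1
a = 2/3 ↦ 1
a = 1 ↦ 1
Every assignment gives a value ≥ 1.

Yes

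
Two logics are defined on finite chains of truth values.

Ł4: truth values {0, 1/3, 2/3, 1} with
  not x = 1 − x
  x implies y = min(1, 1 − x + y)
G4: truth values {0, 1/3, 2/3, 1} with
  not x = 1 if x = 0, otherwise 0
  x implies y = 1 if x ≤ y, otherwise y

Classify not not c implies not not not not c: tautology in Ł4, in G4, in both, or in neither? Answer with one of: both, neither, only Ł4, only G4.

In Ł4: every assignment gives 1 — tautology.
In G4: every assignment gives 1 — tautology.

both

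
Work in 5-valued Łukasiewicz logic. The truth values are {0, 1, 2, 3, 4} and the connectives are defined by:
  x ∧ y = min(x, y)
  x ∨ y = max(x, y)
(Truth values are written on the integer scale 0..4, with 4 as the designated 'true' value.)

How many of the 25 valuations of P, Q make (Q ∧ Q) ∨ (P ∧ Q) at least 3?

value 4: 5 assignments (counts)
value 3: 5 assignments (counts)
value 2: 5 assignments
value 1: 5 assignments
value 0: 5 assignments
So 10 of the 25 assignments meet the threshold.

10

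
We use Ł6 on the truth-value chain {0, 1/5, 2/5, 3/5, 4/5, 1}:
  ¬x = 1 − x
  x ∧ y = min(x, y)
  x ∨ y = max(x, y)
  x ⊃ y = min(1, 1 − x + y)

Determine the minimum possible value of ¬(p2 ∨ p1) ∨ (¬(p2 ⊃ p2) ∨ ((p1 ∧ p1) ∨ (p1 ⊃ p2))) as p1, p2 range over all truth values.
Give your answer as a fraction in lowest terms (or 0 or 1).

3/5

Take p1 = 2/5, p2 = 0:
p2 ∨ p1 = 0 ∨ 2/5 = 2/5
¬(p2 ∨ p1) = ¬2/5 = 3/5
p2 ⊃ p2 = 0 ⊃ 0 = 1
¬(p2 ⊃ p2) = ¬1 = 0
p1 ∧ p1 = 2/5 ∧ 2/5 = 2/5
p1 ⊃ p2 = 2/5 ⊃ 0 = 3/5
(p1 ∧ p1) ∨ (p1 ⊃ p2) = 2/5 ∨ 3/5 = 3/5
¬(p2 ⊃ p2) ∨ ((p1 ∧ p1) ∨ (p1 ⊃ p2)) = 0 ∨ 3/5 = 3/5
¬(p2 ∨ p1) ∨ (¬(p2 ⊃ p2) ∨ ((p1 ∧ p1) ∨ (p1 ⊃ p2))) = 3/5 ∨ 3/5 = 3/5
No assignment yields a value below 3/5, so this is the minimum.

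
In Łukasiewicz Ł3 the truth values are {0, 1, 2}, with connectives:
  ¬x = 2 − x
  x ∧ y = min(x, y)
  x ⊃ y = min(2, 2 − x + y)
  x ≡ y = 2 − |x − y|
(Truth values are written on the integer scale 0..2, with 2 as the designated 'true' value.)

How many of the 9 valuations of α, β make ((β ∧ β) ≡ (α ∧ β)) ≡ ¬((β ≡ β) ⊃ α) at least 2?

2

α = 0, β = 0 ↦ 2  ≥
α = 0, β = 1 ↦ 1  <
α = 0, β = 2 ↦ 0  <
α = 1, β = 0 ↦ 1  <
α = 1, β = 1 ↦ 1  <
α = 1, β = 2 ↦ 2  ≥
α = 2, β = 0 ↦ 0  <
α = 2, β = 1 ↦ 0  <
α = 2, β = 2 ↦ 0  <
So 2 of the 9 assignments meet the threshold.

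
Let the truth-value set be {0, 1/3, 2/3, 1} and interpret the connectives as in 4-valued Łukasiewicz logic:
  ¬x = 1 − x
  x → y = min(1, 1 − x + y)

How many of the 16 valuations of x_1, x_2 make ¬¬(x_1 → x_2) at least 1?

10

x_1 = 0, x_2 = 0 ↦ 1  ≥
x_1 = 0, x_2 = 1/3 ↦ 1  ≥
x_1 = 0, x_2 = 2/3 ↦ 1  ≥
x_1 = 0, x_2 = 1 ↦ 1  ≥
x_1 = 1/3, x_2 = 0 ↦ 2/3  <
x_1 = 1/3, x_2 = 1/3 ↦ 1  ≥
x_1 = 1/3, x_2 = 2/3 ↦ 1  ≥
x_1 = 1/3, x_2 = 1 ↦ 1  ≥
x_1 = 2/3, x_2 = 0 ↦ 1/3  <
x_1 = 2/3, x_2 = 1/3 ↦ 2/3  <
x_1 = 2/3, x_2 = 2/3 ↦ 1  ≥
x_1 = 2/3, x_2 = 1 ↦ 1  ≥
x_1 = 1, x_2 = 0 ↦ 0  <
x_1 = 1, x_2 = 1/3 ↦ 1/3  <
x_1 = 1, x_2 = 2/3 ↦ 2/3  <
x_1 = 1, x_2 = 1 ↦ 1  ≥
So 10 of the 16 assignments meet the threshold.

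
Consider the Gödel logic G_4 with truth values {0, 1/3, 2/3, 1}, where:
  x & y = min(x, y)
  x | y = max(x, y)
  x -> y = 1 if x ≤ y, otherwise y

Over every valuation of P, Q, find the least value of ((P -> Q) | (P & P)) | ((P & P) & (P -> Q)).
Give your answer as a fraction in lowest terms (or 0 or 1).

1/3

Take P = 1/3, Q = 0:
P -> Q = 1/3 -> 0 = 0
P & P = 1/3 & 1/3 = 1/3
(P -> Q) | (P & P) = 0 | 1/3 = 1/3
P & P = 1/3 & 1/3 = 1/3
P -> Q = 1/3 -> 0 = 0
(P & P) & (P -> Q) = 1/3 & 0 = 0
((P -> Q) | (P & P)) | ((P & P) & (P -> Q)) = 1/3 | 0 = 1/3
No assignment yields a value below 1/3, so this is the minimum.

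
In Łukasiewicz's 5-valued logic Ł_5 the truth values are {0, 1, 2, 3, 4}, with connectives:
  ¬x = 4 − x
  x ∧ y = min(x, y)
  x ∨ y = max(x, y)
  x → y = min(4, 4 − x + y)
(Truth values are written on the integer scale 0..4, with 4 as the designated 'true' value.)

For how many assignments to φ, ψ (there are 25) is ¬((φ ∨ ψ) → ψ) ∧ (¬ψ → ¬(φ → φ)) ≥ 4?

0

value 2: 1 assignment
value 1: 5 assignments
value 0: 19 assignments
So 0 of the 25 assignments meet the threshold.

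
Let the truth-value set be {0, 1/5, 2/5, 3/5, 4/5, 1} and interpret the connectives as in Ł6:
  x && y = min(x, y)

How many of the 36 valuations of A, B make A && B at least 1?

1

value 1: 1 assignment (counts)
value 4/5: 3 assignments
value 3/5: 5 assignments
value 2/5: 7 assignments
value 1/5: 9 assignments
value 0: 11 assignments
So 1 of the 36 assignments meets the threshold.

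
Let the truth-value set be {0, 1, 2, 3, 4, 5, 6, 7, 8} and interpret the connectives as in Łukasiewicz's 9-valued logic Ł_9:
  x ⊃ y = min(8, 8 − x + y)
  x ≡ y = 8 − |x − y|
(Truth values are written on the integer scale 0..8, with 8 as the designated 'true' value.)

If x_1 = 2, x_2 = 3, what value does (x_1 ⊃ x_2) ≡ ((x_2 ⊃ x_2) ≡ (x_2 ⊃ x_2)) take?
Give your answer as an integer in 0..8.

x_1 ⊃ x_2 = 2 ⊃ 3 = 8
x_2 ⊃ x_2 = 3 ⊃ 3 = 8
x_2 ⊃ x_2 = 3 ⊃ 3 = 8
(x_2 ⊃ x_2) ≡ (x_2 ⊃ x_2) = 8 ≡ 8 = 8
(x_1 ⊃ x_2) ≡ ((x_2 ⊃ x_2) ≡ (x_2 ⊃ x_2)) = 8 ≡ 8 = 8

8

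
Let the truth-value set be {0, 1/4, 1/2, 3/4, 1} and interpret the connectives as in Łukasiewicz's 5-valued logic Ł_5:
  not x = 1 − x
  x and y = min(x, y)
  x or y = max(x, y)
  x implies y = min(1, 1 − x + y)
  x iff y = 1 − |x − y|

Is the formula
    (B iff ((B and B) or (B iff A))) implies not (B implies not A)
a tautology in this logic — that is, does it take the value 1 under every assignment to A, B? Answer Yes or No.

Counterexample: take A = 0, B = 1/4.
B and B = 1/4 and 1/4 = 1/4
B iff A = 1/4 iff 0 = 3/4
(B and B) or (B iff A) = 1/4 or 3/4 = 3/4
B iff ((B and B) or (B iff A)) = 1/4 iff 3/4 = 1/2
not A = not 0 = 1
B implies not A = 1/4 implies 1 = 1
not (B implies not A) = not 1 = 0
(B iff ((B and B) or (B iff A))) implies not (B implies not A) = 1/2 implies 0 = 1/2
This gives 1/2 ≠ 1.

No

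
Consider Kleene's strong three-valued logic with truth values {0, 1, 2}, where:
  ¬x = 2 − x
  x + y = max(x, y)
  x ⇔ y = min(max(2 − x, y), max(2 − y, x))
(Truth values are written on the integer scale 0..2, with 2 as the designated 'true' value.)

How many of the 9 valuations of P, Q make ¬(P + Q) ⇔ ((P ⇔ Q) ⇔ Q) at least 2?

P = 0, Q = 0 ↦ 0  <
P = 0, Q = 1 ↦ 1  <
P = 0, Q = 2 ↦ 2  ≥
P = 1, Q = 0 ↦ 1  <
P = 1, Q = 1 ↦ 1  <
P = 1, Q = 2 ↦ 1  <
P = 2, Q = 0 ↦ 0  <
P = 2, Q = 1 ↦ 1  <
P = 2, Q = 2 ↦ 0  <
So 1 of the 9 assignments meets the threshold.

1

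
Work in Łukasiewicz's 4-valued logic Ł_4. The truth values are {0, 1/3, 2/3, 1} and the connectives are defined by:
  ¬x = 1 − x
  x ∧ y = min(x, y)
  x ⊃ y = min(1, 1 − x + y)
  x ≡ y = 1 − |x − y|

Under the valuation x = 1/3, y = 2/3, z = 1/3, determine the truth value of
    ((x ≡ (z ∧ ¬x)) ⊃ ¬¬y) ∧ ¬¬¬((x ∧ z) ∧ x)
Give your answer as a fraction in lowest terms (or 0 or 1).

2/3

¬x = ¬1/3 = 2/3
z ∧ ¬x = 1/3 ∧ 2/3 = 1/3
x ≡ (z ∧ ¬x) = 1/3 ≡ 1/3 = 1
¬y = ¬2/3 = 1/3
¬¬y = ¬1/3 = 2/3
(x ≡ (z ∧ ¬x)) ⊃ ¬¬y = 1 ⊃ 2/3 = 2/3
x ∧ z = 1/3 ∧ 1/3 = 1/3
(x ∧ z) ∧ x = 1/3 ∧ 1/3 = 1/3
¬((x ∧ z) ∧ x) = ¬1/3 = 2/3
¬¬((x ∧ z) ∧ x) = ¬2/3 = 1/3
¬¬¬((x ∧ z) ∧ x) = ¬1/3 = 2/3
((x ≡ (z ∧ ¬x)) ⊃ ¬¬y) ∧ ¬¬¬((x ∧ z) ∧ x) = 2/3 ∧ 2/3 = 2/3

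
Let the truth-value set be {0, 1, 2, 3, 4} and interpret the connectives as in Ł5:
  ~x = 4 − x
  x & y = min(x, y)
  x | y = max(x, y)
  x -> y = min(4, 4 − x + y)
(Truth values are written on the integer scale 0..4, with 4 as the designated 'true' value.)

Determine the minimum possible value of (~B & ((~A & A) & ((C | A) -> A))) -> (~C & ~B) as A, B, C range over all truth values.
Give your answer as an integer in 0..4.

2

Take A = 2, B = 0, C = 4:
~B = ~0 = 4
~A = ~2 = 2
~A & A = 2 & 2 = 2
C | A = 4 | 2 = 4
(C | A) -> A = 4 -> 2 = 2
(~A & A) & ((C | A) -> A) = 2 & 2 = 2
~B & ((~A & A) & ((C | A) -> A)) = 4 & 2 = 2
~C = ~4 = 0
~B = ~0 = 4
~C & ~B = 0 & 4 = 0
(~B & ((~A & A) & ((C | A) -> A))) -> (~C & ~B) = 2 -> 0 = 2
No assignment yields a value below 2, so this is the minimum.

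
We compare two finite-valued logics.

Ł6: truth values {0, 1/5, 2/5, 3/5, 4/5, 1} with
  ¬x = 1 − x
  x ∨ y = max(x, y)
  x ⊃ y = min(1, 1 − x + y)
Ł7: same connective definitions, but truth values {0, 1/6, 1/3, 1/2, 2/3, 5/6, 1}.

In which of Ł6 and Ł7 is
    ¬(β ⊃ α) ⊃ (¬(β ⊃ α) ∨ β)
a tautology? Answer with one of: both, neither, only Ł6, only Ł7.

In Ł6: every assignment gives 1 — tautology.
In Ł7: every assignment gives 1 — tautology.

both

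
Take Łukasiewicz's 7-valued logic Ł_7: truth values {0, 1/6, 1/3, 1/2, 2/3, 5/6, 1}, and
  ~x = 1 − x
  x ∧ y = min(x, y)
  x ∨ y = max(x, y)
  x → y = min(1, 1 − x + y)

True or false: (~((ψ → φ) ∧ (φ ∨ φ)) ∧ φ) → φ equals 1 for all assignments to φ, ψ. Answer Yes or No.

At φ = 0, ψ = 1/6, for instance:
ψ → φ = 1/6 → 0 = 5/6
φ ∨ φ = 0 ∨ 0 = 0
(ψ → φ) ∧ (φ ∨ φ) = 5/6 ∧ 0 = 0
~((ψ → φ) ∧ (φ ∨ φ)) = ~0 = 1
~((ψ → φ) ∧ (φ ∨ φ)) ∧ φ = 1 ∧ 0 = 0
(~((ψ → φ) ∧ (φ ∨ φ)) ∧ φ) → φ = 0 → 0 = 1
and checking the remaining 48 assignments likewise gives ≥ 1 in every case.

Yes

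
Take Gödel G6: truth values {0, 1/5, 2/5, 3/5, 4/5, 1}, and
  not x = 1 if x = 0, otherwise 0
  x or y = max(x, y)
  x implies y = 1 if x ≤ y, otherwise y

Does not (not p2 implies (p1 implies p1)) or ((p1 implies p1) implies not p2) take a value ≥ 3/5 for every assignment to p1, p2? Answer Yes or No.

No

Counterexample: take p1 = 0, p2 = 1/5.
not p2 = not 1/5 = 0
p1 implies p1 = 0 implies 0 = 1
not p2 implies (p1 implies p1) = 0 implies 1 = 1
not (not p2 implies (p1 implies p1)) = not 1 = 0
(p1 implies p1) implies not p2 = 1 implies 0 = 0
not (not p2 implies (p1 implies p1)) or ((p1 implies p1) implies not p2) = 0 or 0 = 0
This gives 0, which is below 3/5.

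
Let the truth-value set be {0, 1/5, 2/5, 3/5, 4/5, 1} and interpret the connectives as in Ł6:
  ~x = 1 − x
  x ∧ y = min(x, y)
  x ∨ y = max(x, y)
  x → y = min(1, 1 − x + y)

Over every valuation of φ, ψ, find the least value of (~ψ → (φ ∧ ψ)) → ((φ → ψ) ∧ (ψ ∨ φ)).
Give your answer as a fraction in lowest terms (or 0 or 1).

Take φ = 2/5, ψ = 2/5:
~ψ = ~2/5 = 3/5
φ ∧ ψ = 2/5 ∧ 2/5 = 2/5
~ψ → (φ ∧ ψ) = 3/5 → 2/5 = 4/5
φ → ψ = 2/5 → 2/5 = 1
ψ ∨ φ = 2/5 ∨ 2/5 = 2/5
(φ → ψ) ∧ (ψ ∨ φ) = 1 ∧ 2/5 = 2/5
(~ψ → (φ ∧ ψ)) → ((φ → ψ) ∧ (ψ ∨ φ)) = 4/5 → 2/5 = 3/5
No assignment yields a value below 3/5, so this is the minimum.

3/5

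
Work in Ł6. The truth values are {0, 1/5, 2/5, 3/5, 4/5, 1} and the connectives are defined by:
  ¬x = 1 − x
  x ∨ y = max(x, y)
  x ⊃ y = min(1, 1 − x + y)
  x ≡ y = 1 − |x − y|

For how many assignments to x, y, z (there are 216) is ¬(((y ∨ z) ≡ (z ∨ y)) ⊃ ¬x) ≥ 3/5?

value 1: 36 assignments (counts)
value 4/5: 36 assignments (counts)
value 3/5: 36 assignments (counts)
value 2/5: 36 assignments
value 1/5: 36 assignments
value 0: 36 assignments
So 108 of the 216 assignments meet the threshold.

108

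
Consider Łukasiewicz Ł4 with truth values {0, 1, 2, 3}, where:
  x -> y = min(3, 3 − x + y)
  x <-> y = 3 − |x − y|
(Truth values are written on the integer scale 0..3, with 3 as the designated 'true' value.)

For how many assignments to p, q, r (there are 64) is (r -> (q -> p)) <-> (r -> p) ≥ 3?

value 3: 46 assignments (counts)
value 2: 12 assignments
value 1: 5 assignments
value 0: 1 assignment
So 46 of the 64 assignments meet the threshold.

46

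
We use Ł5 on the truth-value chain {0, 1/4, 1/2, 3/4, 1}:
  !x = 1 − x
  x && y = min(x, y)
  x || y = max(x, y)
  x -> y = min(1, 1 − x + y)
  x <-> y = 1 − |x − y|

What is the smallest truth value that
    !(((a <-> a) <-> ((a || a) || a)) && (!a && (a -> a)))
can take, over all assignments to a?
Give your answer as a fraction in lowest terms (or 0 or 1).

1/2

Take a = 1/2:
a <-> a = 1/2 <-> 1/2 = 1
a || a = 1/2 || 1/2 = 1/2
(a || a) || a = 1/2 || 1/2 = 1/2
(a <-> a) <-> ((a || a) || a) = 1 <-> 1/2 = 1/2
!a = !1/2 = 1/2
a -> a = 1/2 -> 1/2 = 1
!a && (a -> a) = 1/2 && 1 = 1/2
((a <-> a) <-> ((a || a) || a)) && (!a && (a -> a)) = 1/2 && 1/2 = 1/2
!(((a <-> a) <-> ((a || a) || a)) && (!a && (a -> a))) = !1/2 = 1/2
No assignment yields a value below 1/2, so this is the minimum.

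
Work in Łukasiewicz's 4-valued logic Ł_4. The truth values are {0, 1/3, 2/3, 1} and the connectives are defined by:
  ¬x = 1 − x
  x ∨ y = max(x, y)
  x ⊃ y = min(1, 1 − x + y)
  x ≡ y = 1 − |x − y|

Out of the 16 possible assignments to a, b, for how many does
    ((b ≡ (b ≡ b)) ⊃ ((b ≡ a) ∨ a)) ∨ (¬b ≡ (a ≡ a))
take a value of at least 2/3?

a = 0, b = 0 ↦ 1  ≥
a = 0, b = 1/3 ↦ 1  ≥
a = 0, b = 2/3 ↦ 2/3  ≥
a = 0, b = 1 ↦ 0  <
a = 1/3, b = 0 ↦ 1  ≥
a = 1/3, b = 1/3 ↦ 1  ≥
a = 1/3, b = 2/3 ↦ 1  ≥
a = 1/3, b = 1 ↦ 1/3  <
a = 2/3, b = 0 ↦ 1  ≥
a = 2/3, b = 1/3 ↦ 1  ≥
a = 2/3, b = 2/3 ↦ 1  ≥
a = 2/3, b = 1 ↦ 2/3  ≥
a = 1, b = 0 ↦ 1  ≥
a = 1, b = 1/3 ↦ 1  ≥
a = 1, b = 2/3 ↦ 1  ≥
a = 1, b = 1 ↦ 1  ≥
So 14 of the 16 assignments meet the threshold.

14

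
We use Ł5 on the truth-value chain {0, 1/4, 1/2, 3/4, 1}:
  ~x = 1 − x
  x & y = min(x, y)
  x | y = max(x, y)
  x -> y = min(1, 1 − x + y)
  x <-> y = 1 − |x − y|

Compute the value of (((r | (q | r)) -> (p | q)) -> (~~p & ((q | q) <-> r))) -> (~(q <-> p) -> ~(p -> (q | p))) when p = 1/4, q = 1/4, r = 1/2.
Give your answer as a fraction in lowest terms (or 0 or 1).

q | r = 1/4 | 1/2 = 1/2
r | (q | r) = 1/2 | 1/2 = 1/2
p | q = 1/4 | 1/4 = 1/4
(r | (q | r)) -> (p | q) = 1/2 -> 1/4 = 3/4
~p = ~1/4 = 3/4
~~p = ~3/4 = 1/4
q | q = 1/4 | 1/4 = 1/4
(q | q) <-> r = 1/4 <-> 1/2 = 3/4
~~p & ((q | q) <-> r) = 1/4 & 3/4 = 1/4
((r | (q | r)) -> (p | q)) -> (~~p & ((q | q) <-> r)) = 3/4 -> 1/4 = 1/2
q <-> p = 1/4 <-> 1/4 = 1
~(q <-> p) = ~1 = 0
q | p = 1/4 | 1/4 = 1/4
p -> (q | p) = 1/4 -> 1/4 = 1
~(p -> (q | p)) = ~1 = 0
~(q <-> p) -> ~(p -> (q | p)) = 0 -> 0 = 1
(((r | (q | r)) -> (p | q)) -> (~~p & ((q | q) <-> r))) -> (~(q <-> p) -> ~(p -> (q | p))) = 1/2 -> 1 = 1

1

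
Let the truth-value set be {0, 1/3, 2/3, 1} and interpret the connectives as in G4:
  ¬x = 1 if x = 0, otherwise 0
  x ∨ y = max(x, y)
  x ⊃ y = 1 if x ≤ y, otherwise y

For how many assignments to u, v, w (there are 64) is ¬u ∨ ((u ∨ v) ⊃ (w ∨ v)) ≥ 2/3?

55

value 1: 50 assignments (counts)
value 2/3: 5 assignments (counts)
value 1/3: 6 assignments
value 0: 3 assignments
So 55 of the 64 assignments meet the threshold.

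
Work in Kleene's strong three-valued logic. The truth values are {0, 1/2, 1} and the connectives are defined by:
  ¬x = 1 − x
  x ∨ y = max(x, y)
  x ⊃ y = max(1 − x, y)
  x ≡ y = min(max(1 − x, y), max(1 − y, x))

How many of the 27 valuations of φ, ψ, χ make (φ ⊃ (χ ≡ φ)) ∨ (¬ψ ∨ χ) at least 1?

19

value 1: 19 assignments (counts)
value 1/2: 7 assignments
value 0: 1 assignment
So 19 of the 27 assignments meet the threshold.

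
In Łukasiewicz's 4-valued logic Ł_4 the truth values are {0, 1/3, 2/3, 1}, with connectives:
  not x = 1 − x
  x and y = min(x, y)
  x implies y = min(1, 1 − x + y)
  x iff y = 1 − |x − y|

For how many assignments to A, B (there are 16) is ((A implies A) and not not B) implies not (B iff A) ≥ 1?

9

A = 0, B = 0 ↦ 1  ≥
A = 0, B = 1/3 ↦ 1  ≥
A = 0, B = 2/3 ↦ 1  ≥
A = 0, B = 1 ↦ 1  ≥
A = 1/3, B = 0 ↦ 1  ≥
A = 1/3, B = 1/3 ↦ 2/3  <
A = 1/3, B = 2/3 ↦ 2/3  <
A = 1/3, B = 1 ↦ 2/3  <
A = 2/3, B = 0 ↦ 1  ≥
A = 2/3, B = 1/3 ↦ 1  ≥
A = 2/3, B = 2/3 ↦ 1/3  <
A = 2/3, B = 1 ↦ 1/3  <
A = 1, B = 0 ↦ 1  ≥
A = 1, B = 1/3 ↦ 1  ≥
A = 1, B = 2/3 ↦ 2/3  <
A = 1, B = 1 ↦ 0  <
So 9 of the 16 assignments meet the threshold.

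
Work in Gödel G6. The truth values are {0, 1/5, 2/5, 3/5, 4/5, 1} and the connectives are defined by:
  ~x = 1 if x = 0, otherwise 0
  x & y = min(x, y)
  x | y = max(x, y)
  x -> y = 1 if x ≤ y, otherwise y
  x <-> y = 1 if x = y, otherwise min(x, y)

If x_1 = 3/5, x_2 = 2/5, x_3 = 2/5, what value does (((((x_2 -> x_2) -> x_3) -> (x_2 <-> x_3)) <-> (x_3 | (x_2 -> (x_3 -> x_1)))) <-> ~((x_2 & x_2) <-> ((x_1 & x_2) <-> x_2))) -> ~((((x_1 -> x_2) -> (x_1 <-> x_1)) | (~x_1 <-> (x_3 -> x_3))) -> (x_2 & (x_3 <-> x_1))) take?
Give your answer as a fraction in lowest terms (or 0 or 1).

1

x_2 -> x_2 = 2/5 -> 2/5 = 1
(x_2 -> x_2) -> x_3 = 1 -> 2/5 = 2/5
x_2 <-> x_3 = 2/5 <-> 2/5 = 1
((x_2 -> x_2) -> x_3) -> (x_2 <-> x_3) = 2/5 -> 1 = 1
x_3 -> x_1 = 2/5 -> 3/5 = 1
x_2 -> (x_3 -> x_1) = 2/5 -> 1 = 1
x_3 | (x_2 -> (x_3 -> x_1)) = 2/5 | 1 = 1
(((x_2 -> x_2) -> x_3) -> (x_2 <-> x_3)) <-> (x_3 | (x_2 -> (x_3 -> x_1))) = 1 <-> 1 = 1
x_2 & x_2 = 2/5 & 2/5 = 2/5
x_1 & x_2 = 3/5 & 2/5 = 2/5
(x_1 & x_2) <-> x_2 = 2/5 <-> 2/5 = 1
(x_2 & x_2) <-> ((x_1 & x_2) <-> x_2) = 2/5 <-> 1 = 2/5
~((x_2 & x_2) <-> ((x_1 & x_2) <-> x_2)) = ~2/5 = 0
((((x_2 -> x_2) -> x_3) -> (x_2 <-> x_3)) <-> (x_3 | (x_2 -> (x_3 -> x_1)))) <-> ~((x_2 & x_2) <-> ((x_1 & x_2) <-> x_2)) = 1 <-> 0 = 0
x_1 -> x_2 = 3/5 -> 2/5 = 2/5
x_1 <-> x_1 = 3/5 <-> 3/5 = 1
(x_1 -> x_2) -> (x_1 <-> x_1) = 2/5 -> 1 = 1
~x_1 = ~3/5 = 0
x_3 -> x_3 = 2/5 -> 2/5 = 1
~x_1 <-> (x_3 -> x_3) = 0 <-> 1 = 0
((x_1 -> x_2) -> (x_1 <-> x_1)) | (~x_1 <-> (x_3 -> x_3)) = 1 | 0 = 1
x_3 <-> x_1 = 2/5 <-> 3/5 = 2/5
x_2 & (x_3 <-> x_1) = 2/5 & 2/5 = 2/5
(((x_1 -> x_2) -> (x_1 <-> x_1)) | (~x_1 <-> (x_3 -> x_3))) -> (x_2 & (x_3 <-> x_1)) = 1 -> 2/5 = 2/5
~((((x_1 -> x_2) -> (x_1 <-> x_1)) | (~x_1 <-> (x_3 -> x_3))) -> (x_2 & (x_3 <-> x_1))) = ~2/5 = 0
(((((x_2 -> x_2) -> x_3) -> (x_2 <-> x_3)) <-> (x_3 | (x_2 -> (x_3 -> x_1)))) <-> ~((x_2 & x_2) <-> ((x_1 & x_2) <-> x_2))) -> ~((((x_1 -> x_2) -> (x_1 <-> x_1)) | (~x_1 <-> (x_3 -> x_3))) -> (x_2 & (x_3 <-> x_1))) = 0 -> 0 = 1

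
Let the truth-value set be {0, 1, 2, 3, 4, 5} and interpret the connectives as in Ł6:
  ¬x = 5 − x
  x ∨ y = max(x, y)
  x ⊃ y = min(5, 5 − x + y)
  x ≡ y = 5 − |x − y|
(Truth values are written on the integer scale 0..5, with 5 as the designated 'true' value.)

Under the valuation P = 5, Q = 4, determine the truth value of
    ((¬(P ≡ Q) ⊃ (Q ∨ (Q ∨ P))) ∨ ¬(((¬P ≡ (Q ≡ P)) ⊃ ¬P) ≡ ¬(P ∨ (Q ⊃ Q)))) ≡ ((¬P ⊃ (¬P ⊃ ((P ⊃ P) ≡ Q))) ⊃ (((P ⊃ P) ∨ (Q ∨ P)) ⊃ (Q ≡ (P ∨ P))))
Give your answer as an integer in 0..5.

P ≡ Q = 5 ≡ 4 = 4
¬(P ≡ Q) = ¬4 = 1
Q ∨ P = 4 ∨ 5 = 5
Q ∨ (Q ∨ P) = 4 ∨ 5 = 5
¬(P ≡ Q) ⊃ (Q ∨ (Q ∨ P)) = 1 ⊃ 5 = 5
¬P = ¬5 = 0
Q ≡ P = 4 ≡ 5 = 4
¬P ≡ (Q ≡ P) = 0 ≡ 4 = 1
¬P = ¬5 = 0
(¬P ≡ (Q ≡ P)) ⊃ ¬P = 1 ⊃ 0 = 4
Q ⊃ Q = 4 ⊃ 4 = 5
P ∨ (Q ⊃ Q) = 5 ∨ 5 = 5
¬(P ∨ (Q ⊃ Q)) = ¬5 = 0
((¬P ≡ (Q ≡ P)) ⊃ ¬P) ≡ ¬(P ∨ (Q ⊃ Q)) = 4 ≡ 0 = 1
¬(((¬P ≡ (Q ≡ P)) ⊃ ¬P) ≡ ¬(P ∨ (Q ⊃ Q))) = ¬1 = 4
(¬(P ≡ Q) ⊃ (Q ∨ (Q ∨ P))) ∨ ¬(((¬P ≡ (Q ≡ P)) ⊃ ¬P) ≡ ¬(P ∨ (Q ⊃ Q))) = 5 ∨ 4 = 5
¬P = ¬5 = 0
¬P = ¬5 = 0
P ⊃ P = 5 ⊃ 5 = 5
(P ⊃ P) ≡ Q = 5 ≡ 4 = 4
¬P ⊃ ((P ⊃ P) ≡ Q) = 0 ⊃ 4 = 5
¬P ⊃ (¬P ⊃ ((P ⊃ P) ≡ Q)) = 0 ⊃ 5 = 5
P ⊃ P = 5 ⊃ 5 = 5
Q ∨ P = 4 ∨ 5 = 5
(P ⊃ P) ∨ (Q ∨ P) = 5 ∨ 5 = 5
P ∨ P = 5 ∨ 5 = 5
Q ≡ (P ∨ P) = 4 ≡ 5 = 4
((P ⊃ P) ∨ (Q ∨ P)) ⊃ (Q ≡ (P ∨ P)) = 5 ⊃ 4 = 4
(¬P ⊃ (¬P ⊃ ((P ⊃ P) ≡ Q))) ⊃ (((P ⊃ P) ∨ (Q ∨ P)) ⊃ (Q ≡ (P ∨ P))) = 5 ⊃ 4 = 4
((¬(P ≡ Q) ⊃ (Q ∨ (Q ∨ P))) ∨ ¬(((¬P ≡ (Q ≡ P)) ⊃ ¬P) ≡ ¬(P ∨ (Q ⊃ Q)))) ≡ ((¬P ⊃ (¬P ⊃ ((P ⊃ P) ≡ Q))) ⊃ (((P ⊃ P) ∨ (Q ∨ P)) ⊃ (Q ≡ (P ∨ P)))) = 5 ≡ 4 = 4

4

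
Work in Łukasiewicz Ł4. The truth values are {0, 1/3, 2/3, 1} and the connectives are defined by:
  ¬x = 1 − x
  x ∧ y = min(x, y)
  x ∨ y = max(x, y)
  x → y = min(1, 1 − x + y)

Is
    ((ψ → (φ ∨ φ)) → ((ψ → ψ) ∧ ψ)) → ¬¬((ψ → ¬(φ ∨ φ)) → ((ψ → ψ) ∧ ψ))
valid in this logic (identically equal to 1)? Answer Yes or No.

Counterexample: take φ = 0, ψ = 1/3.
φ ∨ φ = 0 ∨ 0 = 0
ψ → (φ ∨ φ) = 1/3 → 0 = 2/3
ψ → ψ = 1/3 → 1/3 = 1
(ψ → ψ) ∧ ψ = 1 ∧ 1/3 = 1/3
(ψ → (φ ∨ φ)) → ((ψ → ψ) ∧ ψ) = 2/3 → 1/3 = 2/3
φ ∨ φ = 0 ∨ 0 = 0
¬(φ ∨ φ) = ¬0 = 1
ψ → ¬(φ ∨ φ) = 1/3 → 1 = 1
ψ → ψ = 1/3 → 1/3 = 1
(ψ → ψ) ∧ ψ = 1 ∧ 1/3 = 1/3
(ψ → ¬(φ ∨ φ)) → ((ψ → ψ) ∧ ψ) = 1 → 1/3 = 1/3
¬((ψ → ¬(φ ∨ φ)) → ((ψ → ψ) ∧ ψ)) = ¬1/3 = 2/3
¬¬((ψ → ¬(φ ∨ φ)) → ((ψ → ψ) ∧ ψ)) = ¬2/3 = 1/3
((ψ → (φ ∨ φ)) → ((ψ → ψ) ∧ ψ)) → ¬¬((ψ → ¬(φ ∨ φ)) → ((ψ → ψ) ∧ ψ)) = 2/3 → 1/3 = 2/3
This gives 2/3 ≠ 1.

No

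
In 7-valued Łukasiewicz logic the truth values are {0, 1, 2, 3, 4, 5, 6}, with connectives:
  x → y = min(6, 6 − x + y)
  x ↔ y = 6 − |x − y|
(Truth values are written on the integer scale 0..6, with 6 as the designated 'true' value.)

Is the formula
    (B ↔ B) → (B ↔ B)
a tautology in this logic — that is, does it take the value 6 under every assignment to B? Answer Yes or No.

B = 0 ↦ 6
B = 1 ↦ 6
B = 2 ↦ 6
B = 3 ↦ 6
B = 4 ↦ 6
B = 5 ↦ 6
B = 6 ↦ 6
Every assignment gives a value ≥ 6.

Yes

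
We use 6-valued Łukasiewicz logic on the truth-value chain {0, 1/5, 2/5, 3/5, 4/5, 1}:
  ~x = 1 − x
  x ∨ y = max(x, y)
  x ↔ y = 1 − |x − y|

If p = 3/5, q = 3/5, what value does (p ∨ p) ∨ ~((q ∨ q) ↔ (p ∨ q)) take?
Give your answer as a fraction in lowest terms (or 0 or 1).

p ∨ p = 3/5 ∨ 3/5 = 3/5
q ∨ q = 3/5 ∨ 3/5 = 3/5
p ∨ q = 3/5 ∨ 3/5 = 3/5
(q ∨ q) ↔ (p ∨ q) = 3/5 ↔ 3/5 = 1
~((q ∨ q) ↔ (p ∨ q)) = ~1 = 0
(p ∨ p) ∨ ~((q ∨ q) ↔ (p ∨ q)) = 3/5 ∨ 0 = 3/5

3/5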